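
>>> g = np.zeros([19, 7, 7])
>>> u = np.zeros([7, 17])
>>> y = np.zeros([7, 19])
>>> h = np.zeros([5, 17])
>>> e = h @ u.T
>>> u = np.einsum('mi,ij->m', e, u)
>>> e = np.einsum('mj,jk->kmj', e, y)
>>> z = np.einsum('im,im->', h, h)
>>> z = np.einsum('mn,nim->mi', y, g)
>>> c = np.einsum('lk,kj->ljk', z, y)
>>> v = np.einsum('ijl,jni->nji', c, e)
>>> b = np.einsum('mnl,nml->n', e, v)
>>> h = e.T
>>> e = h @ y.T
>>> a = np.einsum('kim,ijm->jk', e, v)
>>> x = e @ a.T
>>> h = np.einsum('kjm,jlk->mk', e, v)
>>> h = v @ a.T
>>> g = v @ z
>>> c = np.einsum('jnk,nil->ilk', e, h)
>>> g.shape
(5, 19, 7)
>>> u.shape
(5,)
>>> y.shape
(7, 19)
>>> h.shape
(5, 19, 19)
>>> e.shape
(7, 5, 7)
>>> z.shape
(7, 7)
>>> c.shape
(19, 19, 7)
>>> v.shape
(5, 19, 7)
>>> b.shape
(5,)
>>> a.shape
(19, 7)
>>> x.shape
(7, 5, 19)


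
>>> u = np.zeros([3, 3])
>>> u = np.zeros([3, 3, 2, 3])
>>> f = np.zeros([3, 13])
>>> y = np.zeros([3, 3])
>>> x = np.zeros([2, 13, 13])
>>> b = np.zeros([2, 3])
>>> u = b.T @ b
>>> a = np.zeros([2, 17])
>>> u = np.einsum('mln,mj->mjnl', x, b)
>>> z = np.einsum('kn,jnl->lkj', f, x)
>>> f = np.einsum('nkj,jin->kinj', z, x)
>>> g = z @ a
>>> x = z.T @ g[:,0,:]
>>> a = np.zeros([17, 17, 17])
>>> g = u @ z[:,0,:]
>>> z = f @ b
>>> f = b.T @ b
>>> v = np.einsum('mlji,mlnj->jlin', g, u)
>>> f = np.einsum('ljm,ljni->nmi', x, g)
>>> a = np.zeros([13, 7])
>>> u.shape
(2, 3, 13, 13)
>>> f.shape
(13, 17, 2)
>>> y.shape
(3, 3)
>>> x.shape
(2, 3, 17)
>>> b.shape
(2, 3)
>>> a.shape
(13, 7)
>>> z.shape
(3, 13, 13, 3)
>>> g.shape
(2, 3, 13, 2)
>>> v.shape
(13, 3, 2, 13)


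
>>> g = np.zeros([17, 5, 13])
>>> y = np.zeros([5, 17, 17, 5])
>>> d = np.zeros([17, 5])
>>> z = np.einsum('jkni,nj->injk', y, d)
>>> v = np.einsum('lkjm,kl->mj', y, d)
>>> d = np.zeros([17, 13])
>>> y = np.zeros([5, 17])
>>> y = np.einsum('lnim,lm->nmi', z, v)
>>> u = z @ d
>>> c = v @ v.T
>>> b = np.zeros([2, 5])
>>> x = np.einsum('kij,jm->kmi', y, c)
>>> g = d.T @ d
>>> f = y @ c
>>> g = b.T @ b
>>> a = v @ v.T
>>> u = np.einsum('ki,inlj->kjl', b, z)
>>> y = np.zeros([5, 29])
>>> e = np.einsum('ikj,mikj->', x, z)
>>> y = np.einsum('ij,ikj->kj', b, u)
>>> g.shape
(5, 5)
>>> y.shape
(17, 5)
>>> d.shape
(17, 13)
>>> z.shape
(5, 17, 5, 17)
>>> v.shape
(5, 17)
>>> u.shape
(2, 17, 5)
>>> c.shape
(5, 5)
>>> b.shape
(2, 5)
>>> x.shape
(17, 5, 17)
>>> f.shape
(17, 17, 5)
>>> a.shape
(5, 5)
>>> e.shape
()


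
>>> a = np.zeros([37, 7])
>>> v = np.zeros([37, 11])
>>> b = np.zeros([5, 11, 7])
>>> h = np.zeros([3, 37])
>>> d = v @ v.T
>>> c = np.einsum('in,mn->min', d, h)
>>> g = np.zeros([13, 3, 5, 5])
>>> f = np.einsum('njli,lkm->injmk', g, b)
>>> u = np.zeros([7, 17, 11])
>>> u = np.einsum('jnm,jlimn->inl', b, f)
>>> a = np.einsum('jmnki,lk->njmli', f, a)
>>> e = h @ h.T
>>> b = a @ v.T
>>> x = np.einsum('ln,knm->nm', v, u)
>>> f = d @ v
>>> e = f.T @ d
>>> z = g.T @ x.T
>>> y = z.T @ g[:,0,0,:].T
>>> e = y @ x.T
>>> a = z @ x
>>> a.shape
(5, 5, 3, 13)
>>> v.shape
(37, 11)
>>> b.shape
(3, 5, 13, 37, 37)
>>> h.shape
(3, 37)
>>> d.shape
(37, 37)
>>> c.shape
(3, 37, 37)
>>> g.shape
(13, 3, 5, 5)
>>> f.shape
(37, 11)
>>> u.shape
(3, 11, 13)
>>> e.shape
(11, 3, 5, 11)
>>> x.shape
(11, 13)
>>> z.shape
(5, 5, 3, 11)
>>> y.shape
(11, 3, 5, 13)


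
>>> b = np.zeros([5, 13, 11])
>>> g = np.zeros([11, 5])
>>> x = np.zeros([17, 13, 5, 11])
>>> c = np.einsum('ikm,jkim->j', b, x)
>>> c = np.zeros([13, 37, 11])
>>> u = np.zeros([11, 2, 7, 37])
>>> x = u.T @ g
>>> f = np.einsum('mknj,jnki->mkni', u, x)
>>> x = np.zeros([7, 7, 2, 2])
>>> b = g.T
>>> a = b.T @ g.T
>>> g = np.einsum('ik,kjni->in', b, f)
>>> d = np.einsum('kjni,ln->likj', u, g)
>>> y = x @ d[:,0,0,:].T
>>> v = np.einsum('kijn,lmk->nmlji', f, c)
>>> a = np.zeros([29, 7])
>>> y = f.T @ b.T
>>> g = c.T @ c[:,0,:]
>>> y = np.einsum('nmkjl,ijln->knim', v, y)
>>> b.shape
(5, 11)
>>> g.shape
(11, 37, 11)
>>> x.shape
(7, 7, 2, 2)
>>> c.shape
(13, 37, 11)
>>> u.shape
(11, 2, 7, 37)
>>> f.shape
(11, 2, 7, 5)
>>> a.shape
(29, 7)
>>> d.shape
(5, 37, 11, 2)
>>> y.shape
(13, 5, 5, 37)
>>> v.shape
(5, 37, 13, 7, 2)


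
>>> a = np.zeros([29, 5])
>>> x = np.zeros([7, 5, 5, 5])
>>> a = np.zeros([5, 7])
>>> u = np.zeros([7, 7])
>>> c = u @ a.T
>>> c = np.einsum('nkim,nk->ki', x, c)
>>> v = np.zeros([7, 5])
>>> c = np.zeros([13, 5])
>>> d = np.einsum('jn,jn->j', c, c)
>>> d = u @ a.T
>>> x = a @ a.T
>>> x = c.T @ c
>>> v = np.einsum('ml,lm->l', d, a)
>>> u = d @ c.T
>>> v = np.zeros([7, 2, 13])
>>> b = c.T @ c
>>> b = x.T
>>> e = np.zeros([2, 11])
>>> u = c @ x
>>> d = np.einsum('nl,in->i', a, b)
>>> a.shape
(5, 7)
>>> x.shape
(5, 5)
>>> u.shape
(13, 5)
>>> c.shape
(13, 5)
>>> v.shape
(7, 2, 13)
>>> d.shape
(5,)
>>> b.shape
(5, 5)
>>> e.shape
(2, 11)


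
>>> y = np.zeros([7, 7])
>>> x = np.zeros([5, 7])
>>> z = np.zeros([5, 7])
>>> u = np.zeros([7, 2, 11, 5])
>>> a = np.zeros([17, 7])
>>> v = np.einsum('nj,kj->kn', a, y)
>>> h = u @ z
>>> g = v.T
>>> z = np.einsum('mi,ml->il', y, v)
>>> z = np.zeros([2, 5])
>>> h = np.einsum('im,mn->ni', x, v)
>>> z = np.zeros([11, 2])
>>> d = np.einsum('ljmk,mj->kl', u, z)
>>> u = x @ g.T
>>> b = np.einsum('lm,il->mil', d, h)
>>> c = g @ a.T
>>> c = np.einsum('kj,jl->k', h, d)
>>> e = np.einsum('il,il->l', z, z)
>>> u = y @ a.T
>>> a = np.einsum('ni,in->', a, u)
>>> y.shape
(7, 7)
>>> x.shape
(5, 7)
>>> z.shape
(11, 2)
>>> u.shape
(7, 17)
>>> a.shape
()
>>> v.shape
(7, 17)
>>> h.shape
(17, 5)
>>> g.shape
(17, 7)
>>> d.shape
(5, 7)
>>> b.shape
(7, 17, 5)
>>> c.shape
(17,)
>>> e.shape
(2,)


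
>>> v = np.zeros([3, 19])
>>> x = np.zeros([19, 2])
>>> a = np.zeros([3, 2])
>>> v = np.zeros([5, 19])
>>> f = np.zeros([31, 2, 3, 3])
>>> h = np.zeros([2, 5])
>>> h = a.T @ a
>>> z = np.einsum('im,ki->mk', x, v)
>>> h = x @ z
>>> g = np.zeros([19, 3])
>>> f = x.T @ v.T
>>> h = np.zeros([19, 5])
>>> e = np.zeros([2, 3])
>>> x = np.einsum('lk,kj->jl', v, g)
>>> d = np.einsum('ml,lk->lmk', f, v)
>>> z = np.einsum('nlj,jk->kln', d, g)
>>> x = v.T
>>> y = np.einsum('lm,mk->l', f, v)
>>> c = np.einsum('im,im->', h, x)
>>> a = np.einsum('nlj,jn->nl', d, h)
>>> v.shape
(5, 19)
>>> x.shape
(19, 5)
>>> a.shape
(5, 2)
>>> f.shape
(2, 5)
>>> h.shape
(19, 5)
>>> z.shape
(3, 2, 5)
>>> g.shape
(19, 3)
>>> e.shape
(2, 3)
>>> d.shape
(5, 2, 19)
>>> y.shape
(2,)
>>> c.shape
()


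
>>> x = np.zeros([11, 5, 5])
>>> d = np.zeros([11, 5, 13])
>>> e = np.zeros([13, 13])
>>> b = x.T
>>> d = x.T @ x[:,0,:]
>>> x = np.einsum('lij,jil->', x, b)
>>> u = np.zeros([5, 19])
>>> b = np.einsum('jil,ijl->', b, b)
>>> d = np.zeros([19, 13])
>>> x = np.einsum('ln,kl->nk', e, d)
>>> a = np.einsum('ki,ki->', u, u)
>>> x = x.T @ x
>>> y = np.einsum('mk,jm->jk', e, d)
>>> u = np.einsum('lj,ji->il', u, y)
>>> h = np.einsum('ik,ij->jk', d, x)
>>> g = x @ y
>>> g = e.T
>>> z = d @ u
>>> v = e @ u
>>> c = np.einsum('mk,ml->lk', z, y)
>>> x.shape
(19, 19)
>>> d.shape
(19, 13)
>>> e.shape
(13, 13)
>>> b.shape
()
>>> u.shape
(13, 5)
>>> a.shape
()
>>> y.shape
(19, 13)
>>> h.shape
(19, 13)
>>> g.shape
(13, 13)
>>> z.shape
(19, 5)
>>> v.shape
(13, 5)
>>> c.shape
(13, 5)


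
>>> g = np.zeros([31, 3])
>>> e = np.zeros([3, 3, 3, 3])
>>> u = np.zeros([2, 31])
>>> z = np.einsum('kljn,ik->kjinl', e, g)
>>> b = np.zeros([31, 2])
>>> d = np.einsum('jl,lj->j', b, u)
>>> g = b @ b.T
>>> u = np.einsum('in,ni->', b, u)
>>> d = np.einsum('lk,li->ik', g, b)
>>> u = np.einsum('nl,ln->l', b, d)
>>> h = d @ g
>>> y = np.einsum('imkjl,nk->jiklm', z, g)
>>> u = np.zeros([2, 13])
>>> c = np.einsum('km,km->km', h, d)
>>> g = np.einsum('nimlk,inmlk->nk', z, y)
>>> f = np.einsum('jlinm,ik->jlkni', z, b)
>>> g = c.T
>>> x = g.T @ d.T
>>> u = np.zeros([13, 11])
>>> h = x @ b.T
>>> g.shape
(31, 2)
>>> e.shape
(3, 3, 3, 3)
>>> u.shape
(13, 11)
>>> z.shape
(3, 3, 31, 3, 3)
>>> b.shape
(31, 2)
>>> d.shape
(2, 31)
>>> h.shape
(2, 31)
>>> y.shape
(3, 3, 31, 3, 3)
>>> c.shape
(2, 31)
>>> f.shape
(3, 3, 2, 3, 31)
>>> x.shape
(2, 2)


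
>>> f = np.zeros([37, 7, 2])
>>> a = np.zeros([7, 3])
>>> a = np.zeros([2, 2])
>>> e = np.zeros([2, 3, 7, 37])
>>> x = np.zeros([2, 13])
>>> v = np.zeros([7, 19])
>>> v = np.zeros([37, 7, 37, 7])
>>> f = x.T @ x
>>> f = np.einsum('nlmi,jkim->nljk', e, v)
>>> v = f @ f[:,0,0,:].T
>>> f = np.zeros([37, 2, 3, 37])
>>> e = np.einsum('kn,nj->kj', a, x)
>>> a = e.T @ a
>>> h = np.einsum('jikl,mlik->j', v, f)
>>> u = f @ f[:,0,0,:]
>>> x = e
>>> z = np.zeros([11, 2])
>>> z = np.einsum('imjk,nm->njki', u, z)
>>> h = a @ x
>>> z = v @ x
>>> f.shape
(37, 2, 3, 37)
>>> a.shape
(13, 2)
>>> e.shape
(2, 13)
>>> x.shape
(2, 13)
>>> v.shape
(2, 3, 37, 2)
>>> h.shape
(13, 13)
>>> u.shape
(37, 2, 3, 37)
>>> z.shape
(2, 3, 37, 13)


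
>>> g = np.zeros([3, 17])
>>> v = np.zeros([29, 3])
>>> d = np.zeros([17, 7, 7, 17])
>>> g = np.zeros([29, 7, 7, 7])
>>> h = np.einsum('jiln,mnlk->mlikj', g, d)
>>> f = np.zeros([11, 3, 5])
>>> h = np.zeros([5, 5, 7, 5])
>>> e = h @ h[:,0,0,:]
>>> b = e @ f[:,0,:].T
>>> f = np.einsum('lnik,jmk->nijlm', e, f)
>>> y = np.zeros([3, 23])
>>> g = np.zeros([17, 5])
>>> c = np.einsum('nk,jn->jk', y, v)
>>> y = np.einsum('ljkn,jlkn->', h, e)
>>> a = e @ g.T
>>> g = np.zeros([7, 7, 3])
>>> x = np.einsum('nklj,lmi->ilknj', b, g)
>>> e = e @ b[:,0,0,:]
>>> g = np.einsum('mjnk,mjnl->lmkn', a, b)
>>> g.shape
(11, 5, 17, 7)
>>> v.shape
(29, 3)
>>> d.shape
(17, 7, 7, 17)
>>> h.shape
(5, 5, 7, 5)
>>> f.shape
(5, 7, 11, 5, 3)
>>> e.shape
(5, 5, 7, 11)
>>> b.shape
(5, 5, 7, 11)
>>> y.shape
()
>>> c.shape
(29, 23)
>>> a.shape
(5, 5, 7, 17)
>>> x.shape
(3, 7, 5, 5, 11)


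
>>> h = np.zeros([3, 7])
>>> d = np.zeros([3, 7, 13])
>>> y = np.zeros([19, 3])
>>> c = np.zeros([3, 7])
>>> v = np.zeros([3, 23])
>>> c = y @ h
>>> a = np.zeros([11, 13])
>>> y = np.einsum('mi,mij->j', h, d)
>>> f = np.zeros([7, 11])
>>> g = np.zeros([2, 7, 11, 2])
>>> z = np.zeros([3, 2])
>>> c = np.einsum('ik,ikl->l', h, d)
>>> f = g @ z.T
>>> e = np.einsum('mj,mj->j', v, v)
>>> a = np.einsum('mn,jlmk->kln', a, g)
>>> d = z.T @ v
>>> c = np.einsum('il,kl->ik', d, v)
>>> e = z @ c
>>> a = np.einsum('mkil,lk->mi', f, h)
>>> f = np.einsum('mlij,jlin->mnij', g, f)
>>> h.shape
(3, 7)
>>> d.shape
(2, 23)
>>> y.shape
(13,)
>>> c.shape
(2, 3)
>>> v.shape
(3, 23)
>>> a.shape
(2, 11)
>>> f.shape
(2, 3, 11, 2)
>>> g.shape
(2, 7, 11, 2)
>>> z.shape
(3, 2)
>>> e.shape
(3, 3)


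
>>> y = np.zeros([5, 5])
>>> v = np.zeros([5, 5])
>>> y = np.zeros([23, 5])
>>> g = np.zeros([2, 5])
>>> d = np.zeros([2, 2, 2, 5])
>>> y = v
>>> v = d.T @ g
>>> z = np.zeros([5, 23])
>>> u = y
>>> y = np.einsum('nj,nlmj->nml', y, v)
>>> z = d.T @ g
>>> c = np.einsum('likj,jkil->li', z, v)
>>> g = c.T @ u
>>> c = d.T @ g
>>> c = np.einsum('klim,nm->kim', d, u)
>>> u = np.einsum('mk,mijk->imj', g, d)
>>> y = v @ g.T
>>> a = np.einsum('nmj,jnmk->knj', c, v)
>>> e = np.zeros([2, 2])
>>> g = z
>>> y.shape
(5, 2, 2, 2)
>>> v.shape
(5, 2, 2, 5)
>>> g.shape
(5, 2, 2, 5)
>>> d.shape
(2, 2, 2, 5)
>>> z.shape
(5, 2, 2, 5)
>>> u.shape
(2, 2, 2)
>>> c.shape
(2, 2, 5)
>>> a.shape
(5, 2, 5)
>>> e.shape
(2, 2)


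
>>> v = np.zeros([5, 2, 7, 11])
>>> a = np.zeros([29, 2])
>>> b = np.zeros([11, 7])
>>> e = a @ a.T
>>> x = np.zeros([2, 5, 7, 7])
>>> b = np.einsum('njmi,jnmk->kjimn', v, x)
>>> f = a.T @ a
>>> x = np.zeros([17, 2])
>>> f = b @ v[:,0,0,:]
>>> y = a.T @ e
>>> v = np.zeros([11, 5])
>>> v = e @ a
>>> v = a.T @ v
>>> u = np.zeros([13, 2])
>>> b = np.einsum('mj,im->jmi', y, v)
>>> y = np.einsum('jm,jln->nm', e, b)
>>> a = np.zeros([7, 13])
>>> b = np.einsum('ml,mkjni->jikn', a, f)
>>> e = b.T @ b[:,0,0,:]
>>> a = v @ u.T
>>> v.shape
(2, 2)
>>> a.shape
(2, 13)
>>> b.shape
(11, 11, 2, 7)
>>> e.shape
(7, 2, 11, 7)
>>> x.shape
(17, 2)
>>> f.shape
(7, 2, 11, 7, 11)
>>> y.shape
(2, 29)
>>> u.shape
(13, 2)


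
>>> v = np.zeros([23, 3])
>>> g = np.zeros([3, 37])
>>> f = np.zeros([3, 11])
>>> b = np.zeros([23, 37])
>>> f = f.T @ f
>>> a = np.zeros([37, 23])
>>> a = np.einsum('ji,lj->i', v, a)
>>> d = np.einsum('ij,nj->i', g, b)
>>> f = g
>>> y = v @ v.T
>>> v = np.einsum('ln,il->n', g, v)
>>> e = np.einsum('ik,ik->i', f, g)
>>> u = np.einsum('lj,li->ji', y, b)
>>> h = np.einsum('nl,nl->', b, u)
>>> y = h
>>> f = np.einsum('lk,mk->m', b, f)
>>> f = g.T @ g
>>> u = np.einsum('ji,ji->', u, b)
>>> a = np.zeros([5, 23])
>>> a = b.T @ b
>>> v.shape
(37,)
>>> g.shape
(3, 37)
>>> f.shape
(37, 37)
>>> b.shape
(23, 37)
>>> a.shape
(37, 37)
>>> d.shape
(3,)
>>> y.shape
()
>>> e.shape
(3,)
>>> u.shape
()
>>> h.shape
()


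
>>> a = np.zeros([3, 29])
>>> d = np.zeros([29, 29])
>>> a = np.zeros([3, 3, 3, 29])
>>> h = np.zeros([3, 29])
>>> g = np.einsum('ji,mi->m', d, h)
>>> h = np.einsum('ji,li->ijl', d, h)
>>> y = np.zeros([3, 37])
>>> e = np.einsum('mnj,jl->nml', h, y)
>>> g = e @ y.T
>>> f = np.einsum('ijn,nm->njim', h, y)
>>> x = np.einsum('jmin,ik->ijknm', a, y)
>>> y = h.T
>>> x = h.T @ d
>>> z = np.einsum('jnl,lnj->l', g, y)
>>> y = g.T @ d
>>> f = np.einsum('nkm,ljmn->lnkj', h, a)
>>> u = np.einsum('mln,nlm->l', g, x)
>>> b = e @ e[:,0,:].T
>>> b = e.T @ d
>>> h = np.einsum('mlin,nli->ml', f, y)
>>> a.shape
(3, 3, 3, 29)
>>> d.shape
(29, 29)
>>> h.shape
(3, 29)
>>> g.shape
(29, 29, 3)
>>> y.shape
(3, 29, 29)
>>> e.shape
(29, 29, 37)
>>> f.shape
(3, 29, 29, 3)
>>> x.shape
(3, 29, 29)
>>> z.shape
(3,)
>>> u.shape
(29,)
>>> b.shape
(37, 29, 29)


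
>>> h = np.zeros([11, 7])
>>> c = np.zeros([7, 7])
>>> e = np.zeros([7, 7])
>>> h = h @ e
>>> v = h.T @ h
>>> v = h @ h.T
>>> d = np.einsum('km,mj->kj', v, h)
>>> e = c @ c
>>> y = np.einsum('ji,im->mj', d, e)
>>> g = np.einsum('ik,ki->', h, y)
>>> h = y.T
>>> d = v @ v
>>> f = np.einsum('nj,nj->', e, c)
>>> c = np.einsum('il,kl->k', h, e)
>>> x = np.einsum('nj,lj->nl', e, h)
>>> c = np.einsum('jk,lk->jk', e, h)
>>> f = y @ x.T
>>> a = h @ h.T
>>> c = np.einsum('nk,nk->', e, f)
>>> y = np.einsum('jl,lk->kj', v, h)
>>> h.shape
(11, 7)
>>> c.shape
()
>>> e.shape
(7, 7)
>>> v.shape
(11, 11)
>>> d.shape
(11, 11)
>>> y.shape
(7, 11)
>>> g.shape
()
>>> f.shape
(7, 7)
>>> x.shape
(7, 11)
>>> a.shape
(11, 11)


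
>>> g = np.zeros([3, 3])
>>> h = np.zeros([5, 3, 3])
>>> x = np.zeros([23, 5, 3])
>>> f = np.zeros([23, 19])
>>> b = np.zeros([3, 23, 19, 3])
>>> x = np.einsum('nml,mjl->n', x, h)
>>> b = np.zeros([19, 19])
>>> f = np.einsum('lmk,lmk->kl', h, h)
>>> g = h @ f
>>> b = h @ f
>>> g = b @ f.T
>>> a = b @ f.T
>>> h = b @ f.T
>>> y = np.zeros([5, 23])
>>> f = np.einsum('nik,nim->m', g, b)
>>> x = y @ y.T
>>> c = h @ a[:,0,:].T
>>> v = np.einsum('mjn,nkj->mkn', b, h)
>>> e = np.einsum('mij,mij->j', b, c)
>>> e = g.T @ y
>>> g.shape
(5, 3, 3)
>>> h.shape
(5, 3, 3)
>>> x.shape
(5, 5)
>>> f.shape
(5,)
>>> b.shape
(5, 3, 5)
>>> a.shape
(5, 3, 3)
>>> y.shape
(5, 23)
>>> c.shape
(5, 3, 5)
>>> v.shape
(5, 3, 5)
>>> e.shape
(3, 3, 23)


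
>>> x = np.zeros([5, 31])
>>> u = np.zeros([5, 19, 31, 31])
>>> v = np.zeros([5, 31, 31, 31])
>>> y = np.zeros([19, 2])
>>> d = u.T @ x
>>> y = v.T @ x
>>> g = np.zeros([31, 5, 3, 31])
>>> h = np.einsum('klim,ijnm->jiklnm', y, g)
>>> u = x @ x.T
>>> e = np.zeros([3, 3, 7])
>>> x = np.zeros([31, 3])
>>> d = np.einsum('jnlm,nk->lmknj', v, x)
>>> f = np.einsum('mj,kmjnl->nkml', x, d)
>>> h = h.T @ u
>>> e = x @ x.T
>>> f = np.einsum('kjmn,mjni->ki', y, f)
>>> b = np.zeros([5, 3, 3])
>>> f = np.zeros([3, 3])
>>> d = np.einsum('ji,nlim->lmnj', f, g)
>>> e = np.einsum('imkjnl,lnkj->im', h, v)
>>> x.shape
(31, 3)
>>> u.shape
(5, 5)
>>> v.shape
(5, 31, 31, 31)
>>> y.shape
(31, 31, 31, 31)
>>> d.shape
(5, 31, 31, 3)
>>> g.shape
(31, 5, 3, 31)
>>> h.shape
(31, 3, 31, 31, 31, 5)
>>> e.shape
(31, 3)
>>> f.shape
(3, 3)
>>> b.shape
(5, 3, 3)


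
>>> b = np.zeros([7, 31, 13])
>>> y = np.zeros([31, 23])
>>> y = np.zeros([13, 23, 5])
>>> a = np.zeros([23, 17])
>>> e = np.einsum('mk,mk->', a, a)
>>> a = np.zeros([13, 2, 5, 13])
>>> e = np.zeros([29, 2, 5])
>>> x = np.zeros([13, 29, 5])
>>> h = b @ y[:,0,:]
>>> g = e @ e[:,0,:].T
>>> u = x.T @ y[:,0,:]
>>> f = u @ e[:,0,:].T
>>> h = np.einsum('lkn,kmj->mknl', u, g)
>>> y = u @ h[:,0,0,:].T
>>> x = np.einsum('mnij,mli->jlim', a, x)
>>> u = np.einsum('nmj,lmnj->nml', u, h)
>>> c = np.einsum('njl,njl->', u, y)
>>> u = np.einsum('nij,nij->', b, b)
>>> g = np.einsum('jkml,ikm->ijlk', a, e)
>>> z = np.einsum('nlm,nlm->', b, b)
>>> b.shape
(7, 31, 13)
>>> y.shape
(5, 29, 2)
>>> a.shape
(13, 2, 5, 13)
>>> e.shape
(29, 2, 5)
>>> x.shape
(13, 29, 5, 13)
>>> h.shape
(2, 29, 5, 5)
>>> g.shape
(29, 13, 13, 2)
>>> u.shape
()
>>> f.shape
(5, 29, 29)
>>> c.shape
()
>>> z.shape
()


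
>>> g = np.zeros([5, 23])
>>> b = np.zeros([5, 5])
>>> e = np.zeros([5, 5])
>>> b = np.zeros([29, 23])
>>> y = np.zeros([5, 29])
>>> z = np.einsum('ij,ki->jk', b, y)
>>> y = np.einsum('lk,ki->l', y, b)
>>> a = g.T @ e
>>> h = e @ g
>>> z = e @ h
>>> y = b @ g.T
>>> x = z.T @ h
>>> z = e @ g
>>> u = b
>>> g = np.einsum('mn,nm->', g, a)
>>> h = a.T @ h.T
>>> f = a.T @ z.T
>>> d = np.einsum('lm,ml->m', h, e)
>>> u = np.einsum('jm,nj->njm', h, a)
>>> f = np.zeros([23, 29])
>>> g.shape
()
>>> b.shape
(29, 23)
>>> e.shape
(5, 5)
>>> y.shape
(29, 5)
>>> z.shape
(5, 23)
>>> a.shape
(23, 5)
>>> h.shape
(5, 5)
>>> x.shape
(23, 23)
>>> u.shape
(23, 5, 5)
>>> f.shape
(23, 29)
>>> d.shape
(5,)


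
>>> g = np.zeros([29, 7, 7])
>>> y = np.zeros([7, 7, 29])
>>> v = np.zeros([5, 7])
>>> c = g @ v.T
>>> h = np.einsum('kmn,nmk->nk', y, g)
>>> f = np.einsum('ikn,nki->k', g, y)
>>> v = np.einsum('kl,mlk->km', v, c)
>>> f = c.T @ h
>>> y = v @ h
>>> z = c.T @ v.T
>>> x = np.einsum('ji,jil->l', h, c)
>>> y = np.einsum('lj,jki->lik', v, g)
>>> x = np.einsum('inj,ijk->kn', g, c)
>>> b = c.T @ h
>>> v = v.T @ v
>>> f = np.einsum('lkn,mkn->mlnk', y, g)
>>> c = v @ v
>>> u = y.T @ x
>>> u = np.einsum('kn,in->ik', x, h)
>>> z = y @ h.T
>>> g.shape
(29, 7, 7)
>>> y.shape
(5, 7, 7)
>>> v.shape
(29, 29)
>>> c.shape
(29, 29)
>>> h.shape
(29, 7)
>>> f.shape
(29, 5, 7, 7)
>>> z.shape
(5, 7, 29)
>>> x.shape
(5, 7)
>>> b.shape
(5, 7, 7)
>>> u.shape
(29, 5)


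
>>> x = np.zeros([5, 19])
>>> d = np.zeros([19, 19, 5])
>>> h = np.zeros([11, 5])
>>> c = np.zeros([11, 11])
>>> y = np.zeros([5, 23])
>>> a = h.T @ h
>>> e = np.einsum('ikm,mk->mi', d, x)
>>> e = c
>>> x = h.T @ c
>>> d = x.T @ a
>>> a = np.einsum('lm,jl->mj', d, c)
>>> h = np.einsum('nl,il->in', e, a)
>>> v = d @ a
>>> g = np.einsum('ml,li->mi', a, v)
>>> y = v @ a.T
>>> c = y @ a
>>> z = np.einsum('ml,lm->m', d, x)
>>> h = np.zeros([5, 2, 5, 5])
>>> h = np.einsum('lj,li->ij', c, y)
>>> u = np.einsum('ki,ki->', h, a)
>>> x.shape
(5, 11)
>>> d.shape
(11, 5)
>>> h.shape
(5, 11)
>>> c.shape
(11, 11)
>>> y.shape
(11, 5)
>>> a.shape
(5, 11)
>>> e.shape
(11, 11)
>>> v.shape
(11, 11)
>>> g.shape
(5, 11)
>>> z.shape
(11,)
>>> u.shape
()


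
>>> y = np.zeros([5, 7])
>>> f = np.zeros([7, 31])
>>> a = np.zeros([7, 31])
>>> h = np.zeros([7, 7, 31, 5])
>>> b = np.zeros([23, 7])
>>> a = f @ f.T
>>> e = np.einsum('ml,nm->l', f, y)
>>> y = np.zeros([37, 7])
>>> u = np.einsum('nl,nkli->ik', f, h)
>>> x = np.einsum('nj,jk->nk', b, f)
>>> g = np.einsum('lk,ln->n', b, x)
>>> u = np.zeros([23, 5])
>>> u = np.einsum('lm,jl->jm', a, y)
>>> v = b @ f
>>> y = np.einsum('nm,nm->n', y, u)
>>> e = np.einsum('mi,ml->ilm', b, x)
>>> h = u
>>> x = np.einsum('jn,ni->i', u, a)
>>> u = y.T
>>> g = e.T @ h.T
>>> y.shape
(37,)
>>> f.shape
(7, 31)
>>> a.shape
(7, 7)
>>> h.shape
(37, 7)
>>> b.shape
(23, 7)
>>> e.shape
(7, 31, 23)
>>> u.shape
(37,)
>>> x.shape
(7,)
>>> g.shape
(23, 31, 37)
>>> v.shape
(23, 31)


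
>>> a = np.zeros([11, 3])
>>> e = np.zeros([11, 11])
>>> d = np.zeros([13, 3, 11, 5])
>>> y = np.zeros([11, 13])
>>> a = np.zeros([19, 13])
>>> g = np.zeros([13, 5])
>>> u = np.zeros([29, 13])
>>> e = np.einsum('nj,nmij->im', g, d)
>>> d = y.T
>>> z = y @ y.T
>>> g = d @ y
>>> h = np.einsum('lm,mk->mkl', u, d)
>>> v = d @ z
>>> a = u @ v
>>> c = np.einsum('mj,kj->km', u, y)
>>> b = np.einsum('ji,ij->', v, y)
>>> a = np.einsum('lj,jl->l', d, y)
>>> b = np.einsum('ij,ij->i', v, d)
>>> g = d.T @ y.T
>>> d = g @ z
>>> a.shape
(13,)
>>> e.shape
(11, 3)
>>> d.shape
(11, 11)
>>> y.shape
(11, 13)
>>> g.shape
(11, 11)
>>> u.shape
(29, 13)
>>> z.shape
(11, 11)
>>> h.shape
(13, 11, 29)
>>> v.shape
(13, 11)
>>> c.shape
(11, 29)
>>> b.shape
(13,)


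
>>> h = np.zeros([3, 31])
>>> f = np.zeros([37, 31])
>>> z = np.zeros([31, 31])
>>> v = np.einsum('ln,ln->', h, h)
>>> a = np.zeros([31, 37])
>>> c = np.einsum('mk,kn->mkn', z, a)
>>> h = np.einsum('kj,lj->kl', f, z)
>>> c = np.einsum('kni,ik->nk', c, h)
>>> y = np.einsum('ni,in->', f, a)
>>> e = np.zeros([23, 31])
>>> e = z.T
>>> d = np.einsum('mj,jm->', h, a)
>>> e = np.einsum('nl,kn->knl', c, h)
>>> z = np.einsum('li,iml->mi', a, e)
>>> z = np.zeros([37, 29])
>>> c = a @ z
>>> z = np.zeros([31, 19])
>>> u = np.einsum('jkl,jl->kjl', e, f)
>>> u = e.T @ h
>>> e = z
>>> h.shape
(37, 31)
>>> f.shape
(37, 31)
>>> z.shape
(31, 19)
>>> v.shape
()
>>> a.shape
(31, 37)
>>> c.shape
(31, 29)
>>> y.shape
()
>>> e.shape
(31, 19)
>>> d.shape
()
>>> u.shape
(31, 31, 31)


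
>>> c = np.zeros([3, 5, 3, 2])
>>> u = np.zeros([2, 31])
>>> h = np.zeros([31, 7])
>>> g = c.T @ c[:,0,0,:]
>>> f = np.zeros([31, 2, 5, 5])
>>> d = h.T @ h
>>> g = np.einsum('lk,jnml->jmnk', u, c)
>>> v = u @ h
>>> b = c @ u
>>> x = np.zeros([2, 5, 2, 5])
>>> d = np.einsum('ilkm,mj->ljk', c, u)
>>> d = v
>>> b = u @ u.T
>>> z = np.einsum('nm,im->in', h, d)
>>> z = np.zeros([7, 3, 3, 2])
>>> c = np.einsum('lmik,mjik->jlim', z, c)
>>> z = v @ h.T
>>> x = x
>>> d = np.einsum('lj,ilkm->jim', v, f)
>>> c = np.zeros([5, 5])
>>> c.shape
(5, 5)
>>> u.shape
(2, 31)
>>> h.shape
(31, 7)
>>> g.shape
(3, 3, 5, 31)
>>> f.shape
(31, 2, 5, 5)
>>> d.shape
(7, 31, 5)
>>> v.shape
(2, 7)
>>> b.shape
(2, 2)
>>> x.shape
(2, 5, 2, 5)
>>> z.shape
(2, 31)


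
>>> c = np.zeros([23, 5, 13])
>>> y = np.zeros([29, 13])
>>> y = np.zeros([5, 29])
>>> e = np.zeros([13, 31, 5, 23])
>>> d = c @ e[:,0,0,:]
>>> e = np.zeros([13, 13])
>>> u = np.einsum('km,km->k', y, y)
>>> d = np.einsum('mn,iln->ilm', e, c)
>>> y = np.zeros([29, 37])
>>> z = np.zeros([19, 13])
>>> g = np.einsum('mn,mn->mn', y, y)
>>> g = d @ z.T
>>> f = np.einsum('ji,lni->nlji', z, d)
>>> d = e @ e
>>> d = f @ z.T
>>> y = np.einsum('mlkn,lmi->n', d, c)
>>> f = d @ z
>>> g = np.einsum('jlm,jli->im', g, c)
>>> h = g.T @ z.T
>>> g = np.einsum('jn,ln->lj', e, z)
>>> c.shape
(23, 5, 13)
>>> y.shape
(19,)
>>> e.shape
(13, 13)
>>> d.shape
(5, 23, 19, 19)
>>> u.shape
(5,)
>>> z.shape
(19, 13)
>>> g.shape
(19, 13)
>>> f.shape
(5, 23, 19, 13)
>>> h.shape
(19, 19)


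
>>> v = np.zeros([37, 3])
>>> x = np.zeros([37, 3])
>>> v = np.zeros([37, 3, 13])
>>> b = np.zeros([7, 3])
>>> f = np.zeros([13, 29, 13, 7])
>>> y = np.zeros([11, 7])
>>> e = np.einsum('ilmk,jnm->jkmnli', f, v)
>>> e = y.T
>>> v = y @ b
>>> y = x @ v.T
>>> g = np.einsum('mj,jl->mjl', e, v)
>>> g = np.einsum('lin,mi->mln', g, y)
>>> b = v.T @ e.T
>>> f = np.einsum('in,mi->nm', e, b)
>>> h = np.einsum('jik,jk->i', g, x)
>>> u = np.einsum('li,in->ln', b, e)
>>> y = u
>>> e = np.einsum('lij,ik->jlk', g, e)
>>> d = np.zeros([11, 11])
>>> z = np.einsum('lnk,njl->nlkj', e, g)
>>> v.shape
(11, 3)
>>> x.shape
(37, 3)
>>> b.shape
(3, 7)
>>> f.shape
(11, 3)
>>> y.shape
(3, 11)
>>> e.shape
(3, 37, 11)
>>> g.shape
(37, 7, 3)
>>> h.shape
(7,)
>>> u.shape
(3, 11)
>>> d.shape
(11, 11)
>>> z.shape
(37, 3, 11, 7)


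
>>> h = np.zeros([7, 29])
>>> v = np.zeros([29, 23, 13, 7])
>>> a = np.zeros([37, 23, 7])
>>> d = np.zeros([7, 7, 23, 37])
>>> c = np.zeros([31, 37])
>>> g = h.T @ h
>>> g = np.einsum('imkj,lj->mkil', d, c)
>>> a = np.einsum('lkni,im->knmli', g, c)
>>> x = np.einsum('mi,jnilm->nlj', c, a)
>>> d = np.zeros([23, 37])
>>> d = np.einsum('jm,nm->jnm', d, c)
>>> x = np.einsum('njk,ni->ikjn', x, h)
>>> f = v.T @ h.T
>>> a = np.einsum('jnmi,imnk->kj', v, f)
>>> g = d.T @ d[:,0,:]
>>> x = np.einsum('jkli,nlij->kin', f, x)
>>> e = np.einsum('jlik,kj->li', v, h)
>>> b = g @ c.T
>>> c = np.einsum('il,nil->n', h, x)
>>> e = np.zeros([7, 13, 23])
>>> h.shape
(7, 29)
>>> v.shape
(29, 23, 13, 7)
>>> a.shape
(7, 29)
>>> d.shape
(23, 31, 37)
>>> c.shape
(13,)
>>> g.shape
(37, 31, 37)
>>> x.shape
(13, 7, 29)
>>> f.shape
(7, 13, 23, 7)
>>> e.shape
(7, 13, 23)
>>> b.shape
(37, 31, 31)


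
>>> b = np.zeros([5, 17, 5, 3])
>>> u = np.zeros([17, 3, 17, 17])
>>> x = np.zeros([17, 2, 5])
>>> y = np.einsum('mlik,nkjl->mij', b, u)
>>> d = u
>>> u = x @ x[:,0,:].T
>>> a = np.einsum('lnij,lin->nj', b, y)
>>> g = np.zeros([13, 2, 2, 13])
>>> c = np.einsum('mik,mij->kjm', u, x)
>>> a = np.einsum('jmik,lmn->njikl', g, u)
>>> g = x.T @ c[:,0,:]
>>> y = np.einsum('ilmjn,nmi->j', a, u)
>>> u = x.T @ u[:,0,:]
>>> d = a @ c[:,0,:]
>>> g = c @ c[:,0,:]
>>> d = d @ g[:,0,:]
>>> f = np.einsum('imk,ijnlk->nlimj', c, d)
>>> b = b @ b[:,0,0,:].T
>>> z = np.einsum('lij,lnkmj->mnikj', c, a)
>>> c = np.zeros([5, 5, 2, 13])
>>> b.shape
(5, 17, 5, 5)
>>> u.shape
(5, 2, 17)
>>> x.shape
(17, 2, 5)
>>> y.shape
(13,)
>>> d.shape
(17, 13, 2, 13, 17)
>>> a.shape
(17, 13, 2, 13, 17)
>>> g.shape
(17, 5, 17)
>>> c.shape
(5, 5, 2, 13)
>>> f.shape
(2, 13, 17, 5, 13)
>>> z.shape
(13, 13, 5, 2, 17)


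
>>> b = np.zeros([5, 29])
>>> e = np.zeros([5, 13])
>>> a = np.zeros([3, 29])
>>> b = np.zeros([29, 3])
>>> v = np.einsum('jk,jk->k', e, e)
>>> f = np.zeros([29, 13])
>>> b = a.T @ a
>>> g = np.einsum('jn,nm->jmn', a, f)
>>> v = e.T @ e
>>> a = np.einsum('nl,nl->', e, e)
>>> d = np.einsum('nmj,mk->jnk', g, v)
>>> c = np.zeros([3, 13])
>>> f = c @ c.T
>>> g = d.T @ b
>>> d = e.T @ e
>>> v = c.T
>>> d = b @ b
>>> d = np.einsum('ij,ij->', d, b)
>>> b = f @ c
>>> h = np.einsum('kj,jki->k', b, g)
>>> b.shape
(3, 13)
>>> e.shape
(5, 13)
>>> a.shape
()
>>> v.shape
(13, 3)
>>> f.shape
(3, 3)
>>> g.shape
(13, 3, 29)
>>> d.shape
()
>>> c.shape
(3, 13)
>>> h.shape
(3,)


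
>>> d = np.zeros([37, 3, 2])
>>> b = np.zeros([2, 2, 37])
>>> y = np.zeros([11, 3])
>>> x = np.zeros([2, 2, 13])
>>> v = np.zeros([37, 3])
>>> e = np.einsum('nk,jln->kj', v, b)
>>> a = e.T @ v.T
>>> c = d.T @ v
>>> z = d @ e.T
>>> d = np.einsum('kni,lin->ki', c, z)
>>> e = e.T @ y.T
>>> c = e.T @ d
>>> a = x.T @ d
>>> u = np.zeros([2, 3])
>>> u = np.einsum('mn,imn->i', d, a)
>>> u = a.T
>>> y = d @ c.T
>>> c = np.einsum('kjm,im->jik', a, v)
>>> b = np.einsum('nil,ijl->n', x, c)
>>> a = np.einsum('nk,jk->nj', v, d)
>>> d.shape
(2, 3)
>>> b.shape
(2,)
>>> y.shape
(2, 11)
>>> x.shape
(2, 2, 13)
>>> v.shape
(37, 3)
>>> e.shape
(2, 11)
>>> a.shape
(37, 2)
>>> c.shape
(2, 37, 13)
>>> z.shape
(37, 3, 3)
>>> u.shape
(3, 2, 13)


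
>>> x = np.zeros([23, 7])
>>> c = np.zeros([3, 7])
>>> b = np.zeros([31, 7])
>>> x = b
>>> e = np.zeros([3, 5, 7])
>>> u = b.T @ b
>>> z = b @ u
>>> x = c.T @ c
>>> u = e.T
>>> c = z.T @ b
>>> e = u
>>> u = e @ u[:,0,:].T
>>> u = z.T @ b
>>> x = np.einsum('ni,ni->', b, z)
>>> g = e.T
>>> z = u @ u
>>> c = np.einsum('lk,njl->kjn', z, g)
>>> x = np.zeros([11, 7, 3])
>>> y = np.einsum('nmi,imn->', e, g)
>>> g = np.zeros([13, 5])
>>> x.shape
(11, 7, 3)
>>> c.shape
(7, 5, 3)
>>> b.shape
(31, 7)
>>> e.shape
(7, 5, 3)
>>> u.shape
(7, 7)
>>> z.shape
(7, 7)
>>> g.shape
(13, 5)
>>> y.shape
()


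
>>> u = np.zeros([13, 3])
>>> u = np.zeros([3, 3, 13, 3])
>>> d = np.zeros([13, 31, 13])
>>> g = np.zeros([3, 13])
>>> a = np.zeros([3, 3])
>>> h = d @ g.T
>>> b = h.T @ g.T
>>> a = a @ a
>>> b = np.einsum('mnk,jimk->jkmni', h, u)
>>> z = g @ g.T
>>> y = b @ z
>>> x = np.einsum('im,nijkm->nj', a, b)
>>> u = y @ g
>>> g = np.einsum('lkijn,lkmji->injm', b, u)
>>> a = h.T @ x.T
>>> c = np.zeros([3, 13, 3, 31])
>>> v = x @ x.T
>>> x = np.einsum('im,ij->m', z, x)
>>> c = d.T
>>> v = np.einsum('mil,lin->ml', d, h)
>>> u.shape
(3, 3, 13, 31, 13)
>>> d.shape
(13, 31, 13)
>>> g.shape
(13, 3, 31, 13)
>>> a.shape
(3, 31, 3)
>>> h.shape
(13, 31, 3)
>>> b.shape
(3, 3, 13, 31, 3)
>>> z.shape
(3, 3)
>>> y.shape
(3, 3, 13, 31, 3)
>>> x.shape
(3,)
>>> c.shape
(13, 31, 13)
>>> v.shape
(13, 13)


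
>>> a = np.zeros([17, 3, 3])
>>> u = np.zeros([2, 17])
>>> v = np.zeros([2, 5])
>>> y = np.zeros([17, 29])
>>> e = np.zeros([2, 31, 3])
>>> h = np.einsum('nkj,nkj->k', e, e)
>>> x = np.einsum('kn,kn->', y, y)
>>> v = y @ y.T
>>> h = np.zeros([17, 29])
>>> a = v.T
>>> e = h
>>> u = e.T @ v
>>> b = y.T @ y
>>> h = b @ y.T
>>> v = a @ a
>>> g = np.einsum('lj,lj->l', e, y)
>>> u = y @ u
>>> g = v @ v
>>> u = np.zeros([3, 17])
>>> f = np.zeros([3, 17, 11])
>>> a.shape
(17, 17)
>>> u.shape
(3, 17)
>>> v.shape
(17, 17)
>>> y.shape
(17, 29)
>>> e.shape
(17, 29)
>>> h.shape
(29, 17)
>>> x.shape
()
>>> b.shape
(29, 29)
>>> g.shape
(17, 17)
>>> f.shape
(3, 17, 11)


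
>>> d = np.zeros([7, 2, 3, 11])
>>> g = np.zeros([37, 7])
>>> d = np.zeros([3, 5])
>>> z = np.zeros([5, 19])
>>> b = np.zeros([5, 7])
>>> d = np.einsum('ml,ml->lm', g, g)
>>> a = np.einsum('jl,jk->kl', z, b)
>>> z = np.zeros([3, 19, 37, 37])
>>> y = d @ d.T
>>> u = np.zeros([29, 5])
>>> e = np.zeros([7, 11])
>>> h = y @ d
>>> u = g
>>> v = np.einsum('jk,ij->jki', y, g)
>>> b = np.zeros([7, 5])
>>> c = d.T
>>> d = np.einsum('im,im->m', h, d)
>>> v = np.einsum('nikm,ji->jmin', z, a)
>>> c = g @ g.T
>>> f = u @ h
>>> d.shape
(37,)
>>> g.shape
(37, 7)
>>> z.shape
(3, 19, 37, 37)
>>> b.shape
(7, 5)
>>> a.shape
(7, 19)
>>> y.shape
(7, 7)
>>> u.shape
(37, 7)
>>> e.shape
(7, 11)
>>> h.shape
(7, 37)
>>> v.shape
(7, 37, 19, 3)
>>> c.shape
(37, 37)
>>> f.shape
(37, 37)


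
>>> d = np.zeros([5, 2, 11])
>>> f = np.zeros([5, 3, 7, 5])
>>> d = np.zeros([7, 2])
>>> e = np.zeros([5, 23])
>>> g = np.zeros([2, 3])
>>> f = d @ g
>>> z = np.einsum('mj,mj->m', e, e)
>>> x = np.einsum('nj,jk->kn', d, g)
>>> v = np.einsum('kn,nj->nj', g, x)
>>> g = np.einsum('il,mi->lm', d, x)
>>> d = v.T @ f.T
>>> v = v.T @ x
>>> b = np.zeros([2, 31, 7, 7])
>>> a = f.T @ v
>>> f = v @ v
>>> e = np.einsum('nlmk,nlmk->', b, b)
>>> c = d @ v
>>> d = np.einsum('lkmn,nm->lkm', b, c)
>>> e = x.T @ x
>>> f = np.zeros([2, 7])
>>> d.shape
(2, 31, 7)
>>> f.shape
(2, 7)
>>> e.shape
(7, 7)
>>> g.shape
(2, 3)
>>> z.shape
(5,)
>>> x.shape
(3, 7)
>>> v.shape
(7, 7)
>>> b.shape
(2, 31, 7, 7)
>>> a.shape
(3, 7)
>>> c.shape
(7, 7)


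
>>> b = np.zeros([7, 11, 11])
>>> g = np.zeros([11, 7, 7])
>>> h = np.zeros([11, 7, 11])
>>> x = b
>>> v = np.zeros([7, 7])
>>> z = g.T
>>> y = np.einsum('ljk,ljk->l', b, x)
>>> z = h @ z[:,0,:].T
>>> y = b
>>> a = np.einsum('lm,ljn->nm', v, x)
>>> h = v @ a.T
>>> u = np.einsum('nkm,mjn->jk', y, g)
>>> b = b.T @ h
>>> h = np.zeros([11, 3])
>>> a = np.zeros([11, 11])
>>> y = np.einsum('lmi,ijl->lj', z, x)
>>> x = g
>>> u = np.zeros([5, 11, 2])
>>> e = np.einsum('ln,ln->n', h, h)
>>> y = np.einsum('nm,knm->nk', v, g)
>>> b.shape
(11, 11, 11)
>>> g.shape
(11, 7, 7)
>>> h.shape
(11, 3)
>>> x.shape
(11, 7, 7)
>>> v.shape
(7, 7)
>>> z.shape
(11, 7, 7)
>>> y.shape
(7, 11)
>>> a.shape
(11, 11)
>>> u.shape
(5, 11, 2)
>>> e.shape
(3,)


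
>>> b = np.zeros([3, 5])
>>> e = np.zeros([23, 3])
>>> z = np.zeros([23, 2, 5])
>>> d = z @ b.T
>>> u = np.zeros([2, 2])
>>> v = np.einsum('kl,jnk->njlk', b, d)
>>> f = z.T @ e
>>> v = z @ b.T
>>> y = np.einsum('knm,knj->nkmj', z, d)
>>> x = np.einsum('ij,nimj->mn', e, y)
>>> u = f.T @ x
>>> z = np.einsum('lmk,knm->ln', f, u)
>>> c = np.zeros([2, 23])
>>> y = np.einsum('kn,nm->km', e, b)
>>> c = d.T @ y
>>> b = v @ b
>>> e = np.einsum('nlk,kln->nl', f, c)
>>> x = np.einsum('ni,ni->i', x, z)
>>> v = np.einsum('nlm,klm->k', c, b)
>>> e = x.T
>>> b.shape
(23, 2, 5)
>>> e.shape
(2,)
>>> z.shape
(5, 2)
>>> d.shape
(23, 2, 3)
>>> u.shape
(3, 2, 2)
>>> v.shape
(23,)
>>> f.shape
(5, 2, 3)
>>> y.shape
(23, 5)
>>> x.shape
(2,)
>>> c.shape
(3, 2, 5)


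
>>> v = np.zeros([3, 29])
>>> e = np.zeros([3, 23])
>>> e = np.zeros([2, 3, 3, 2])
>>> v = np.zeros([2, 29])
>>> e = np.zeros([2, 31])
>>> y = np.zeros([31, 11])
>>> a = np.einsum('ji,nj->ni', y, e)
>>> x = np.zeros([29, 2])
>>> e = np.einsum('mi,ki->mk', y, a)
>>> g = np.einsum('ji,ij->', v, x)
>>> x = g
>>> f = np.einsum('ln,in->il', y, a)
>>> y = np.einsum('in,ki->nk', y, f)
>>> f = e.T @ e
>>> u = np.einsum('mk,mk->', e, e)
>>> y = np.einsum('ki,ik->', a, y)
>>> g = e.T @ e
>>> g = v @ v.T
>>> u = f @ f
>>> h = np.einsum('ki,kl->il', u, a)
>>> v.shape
(2, 29)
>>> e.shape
(31, 2)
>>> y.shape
()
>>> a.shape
(2, 11)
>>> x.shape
()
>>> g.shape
(2, 2)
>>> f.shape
(2, 2)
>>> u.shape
(2, 2)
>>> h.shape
(2, 11)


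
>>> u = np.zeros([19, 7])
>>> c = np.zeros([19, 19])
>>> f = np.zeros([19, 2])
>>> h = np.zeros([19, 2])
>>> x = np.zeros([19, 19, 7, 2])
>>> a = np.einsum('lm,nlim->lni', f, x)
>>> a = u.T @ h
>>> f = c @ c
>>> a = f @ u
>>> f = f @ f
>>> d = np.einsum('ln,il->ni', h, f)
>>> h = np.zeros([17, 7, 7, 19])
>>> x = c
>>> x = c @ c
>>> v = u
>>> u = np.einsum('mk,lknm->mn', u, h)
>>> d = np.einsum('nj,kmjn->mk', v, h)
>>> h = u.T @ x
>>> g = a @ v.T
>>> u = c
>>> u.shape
(19, 19)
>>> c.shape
(19, 19)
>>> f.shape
(19, 19)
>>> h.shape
(7, 19)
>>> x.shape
(19, 19)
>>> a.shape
(19, 7)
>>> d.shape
(7, 17)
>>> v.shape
(19, 7)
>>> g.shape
(19, 19)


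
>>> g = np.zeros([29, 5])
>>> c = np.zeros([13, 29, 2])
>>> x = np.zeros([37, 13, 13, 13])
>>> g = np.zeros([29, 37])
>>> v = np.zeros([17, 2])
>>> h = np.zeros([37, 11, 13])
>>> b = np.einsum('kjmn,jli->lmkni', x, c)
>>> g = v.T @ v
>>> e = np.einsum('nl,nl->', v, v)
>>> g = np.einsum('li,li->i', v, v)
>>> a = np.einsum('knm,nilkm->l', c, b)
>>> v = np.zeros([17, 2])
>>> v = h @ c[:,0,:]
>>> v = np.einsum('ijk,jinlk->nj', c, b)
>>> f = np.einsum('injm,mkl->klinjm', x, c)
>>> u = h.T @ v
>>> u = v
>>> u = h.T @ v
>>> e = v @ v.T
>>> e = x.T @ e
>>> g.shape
(2,)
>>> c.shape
(13, 29, 2)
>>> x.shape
(37, 13, 13, 13)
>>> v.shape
(37, 29)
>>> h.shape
(37, 11, 13)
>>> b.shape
(29, 13, 37, 13, 2)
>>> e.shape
(13, 13, 13, 37)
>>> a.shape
(37,)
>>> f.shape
(29, 2, 37, 13, 13, 13)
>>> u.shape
(13, 11, 29)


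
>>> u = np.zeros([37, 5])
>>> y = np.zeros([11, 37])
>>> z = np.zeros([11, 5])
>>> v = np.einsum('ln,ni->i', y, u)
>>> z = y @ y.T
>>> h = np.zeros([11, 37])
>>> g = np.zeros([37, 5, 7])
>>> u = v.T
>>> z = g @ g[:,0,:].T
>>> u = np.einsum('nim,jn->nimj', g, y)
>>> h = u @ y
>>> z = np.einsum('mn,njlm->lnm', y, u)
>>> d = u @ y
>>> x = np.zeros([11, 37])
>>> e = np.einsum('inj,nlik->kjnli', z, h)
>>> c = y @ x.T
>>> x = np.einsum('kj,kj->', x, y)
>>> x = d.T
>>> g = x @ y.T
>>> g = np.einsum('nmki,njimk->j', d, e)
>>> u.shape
(37, 5, 7, 11)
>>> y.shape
(11, 37)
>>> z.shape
(7, 37, 11)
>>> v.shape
(5,)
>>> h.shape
(37, 5, 7, 37)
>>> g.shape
(11,)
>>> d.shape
(37, 5, 7, 37)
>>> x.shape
(37, 7, 5, 37)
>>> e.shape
(37, 11, 37, 5, 7)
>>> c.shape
(11, 11)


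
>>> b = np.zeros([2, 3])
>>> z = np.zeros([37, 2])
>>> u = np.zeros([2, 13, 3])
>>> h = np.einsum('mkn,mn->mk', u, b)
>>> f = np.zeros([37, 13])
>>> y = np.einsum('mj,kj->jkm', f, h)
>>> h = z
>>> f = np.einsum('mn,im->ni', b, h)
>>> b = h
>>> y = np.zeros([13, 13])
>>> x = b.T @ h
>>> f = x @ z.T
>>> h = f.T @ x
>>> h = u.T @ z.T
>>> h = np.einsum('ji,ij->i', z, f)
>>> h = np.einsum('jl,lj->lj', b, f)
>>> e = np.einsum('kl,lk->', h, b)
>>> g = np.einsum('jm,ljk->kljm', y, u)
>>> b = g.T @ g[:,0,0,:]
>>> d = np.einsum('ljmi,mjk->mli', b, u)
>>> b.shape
(13, 13, 2, 13)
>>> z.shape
(37, 2)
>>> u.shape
(2, 13, 3)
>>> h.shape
(2, 37)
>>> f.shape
(2, 37)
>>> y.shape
(13, 13)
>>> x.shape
(2, 2)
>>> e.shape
()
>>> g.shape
(3, 2, 13, 13)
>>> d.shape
(2, 13, 13)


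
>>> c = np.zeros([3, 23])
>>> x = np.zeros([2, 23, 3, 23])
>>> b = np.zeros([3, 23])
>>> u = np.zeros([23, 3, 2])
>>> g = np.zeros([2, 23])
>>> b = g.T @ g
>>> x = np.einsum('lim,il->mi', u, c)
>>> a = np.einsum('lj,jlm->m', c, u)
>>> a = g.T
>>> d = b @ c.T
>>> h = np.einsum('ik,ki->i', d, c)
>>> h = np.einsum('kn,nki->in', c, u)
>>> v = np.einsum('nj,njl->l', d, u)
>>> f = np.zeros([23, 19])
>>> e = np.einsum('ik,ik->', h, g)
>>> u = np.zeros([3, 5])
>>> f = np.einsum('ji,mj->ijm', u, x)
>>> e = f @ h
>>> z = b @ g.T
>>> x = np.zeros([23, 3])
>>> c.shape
(3, 23)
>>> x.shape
(23, 3)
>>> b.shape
(23, 23)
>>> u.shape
(3, 5)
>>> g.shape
(2, 23)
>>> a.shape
(23, 2)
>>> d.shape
(23, 3)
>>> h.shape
(2, 23)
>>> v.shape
(2,)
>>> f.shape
(5, 3, 2)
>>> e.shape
(5, 3, 23)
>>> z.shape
(23, 2)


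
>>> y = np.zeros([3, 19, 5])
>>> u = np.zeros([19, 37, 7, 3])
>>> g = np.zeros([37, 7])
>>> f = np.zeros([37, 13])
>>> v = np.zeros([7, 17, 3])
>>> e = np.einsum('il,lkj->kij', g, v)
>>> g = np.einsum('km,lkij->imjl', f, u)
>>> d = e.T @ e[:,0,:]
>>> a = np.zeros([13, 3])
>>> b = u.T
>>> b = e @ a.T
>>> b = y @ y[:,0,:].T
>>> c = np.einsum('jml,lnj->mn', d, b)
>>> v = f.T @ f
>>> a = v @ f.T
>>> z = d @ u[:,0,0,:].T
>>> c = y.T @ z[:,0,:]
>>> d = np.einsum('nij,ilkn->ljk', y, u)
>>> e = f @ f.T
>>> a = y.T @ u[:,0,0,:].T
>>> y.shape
(3, 19, 5)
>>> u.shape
(19, 37, 7, 3)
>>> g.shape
(7, 13, 3, 19)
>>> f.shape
(37, 13)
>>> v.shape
(13, 13)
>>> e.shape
(37, 37)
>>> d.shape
(37, 5, 7)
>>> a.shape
(5, 19, 19)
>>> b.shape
(3, 19, 3)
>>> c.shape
(5, 19, 19)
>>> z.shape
(3, 37, 19)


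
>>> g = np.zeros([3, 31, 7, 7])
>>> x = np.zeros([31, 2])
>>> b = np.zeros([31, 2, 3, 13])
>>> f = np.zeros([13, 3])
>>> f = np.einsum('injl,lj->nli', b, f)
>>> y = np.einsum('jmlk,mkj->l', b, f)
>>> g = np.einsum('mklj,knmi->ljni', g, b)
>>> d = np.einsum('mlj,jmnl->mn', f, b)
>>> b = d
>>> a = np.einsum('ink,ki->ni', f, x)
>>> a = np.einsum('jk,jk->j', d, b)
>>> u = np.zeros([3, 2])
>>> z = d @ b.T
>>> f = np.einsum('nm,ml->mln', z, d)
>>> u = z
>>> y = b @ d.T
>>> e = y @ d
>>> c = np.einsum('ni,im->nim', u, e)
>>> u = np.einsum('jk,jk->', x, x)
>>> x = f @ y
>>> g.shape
(7, 7, 2, 13)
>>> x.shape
(2, 3, 2)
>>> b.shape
(2, 3)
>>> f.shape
(2, 3, 2)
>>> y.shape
(2, 2)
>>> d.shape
(2, 3)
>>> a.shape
(2,)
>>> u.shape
()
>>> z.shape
(2, 2)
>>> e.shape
(2, 3)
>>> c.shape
(2, 2, 3)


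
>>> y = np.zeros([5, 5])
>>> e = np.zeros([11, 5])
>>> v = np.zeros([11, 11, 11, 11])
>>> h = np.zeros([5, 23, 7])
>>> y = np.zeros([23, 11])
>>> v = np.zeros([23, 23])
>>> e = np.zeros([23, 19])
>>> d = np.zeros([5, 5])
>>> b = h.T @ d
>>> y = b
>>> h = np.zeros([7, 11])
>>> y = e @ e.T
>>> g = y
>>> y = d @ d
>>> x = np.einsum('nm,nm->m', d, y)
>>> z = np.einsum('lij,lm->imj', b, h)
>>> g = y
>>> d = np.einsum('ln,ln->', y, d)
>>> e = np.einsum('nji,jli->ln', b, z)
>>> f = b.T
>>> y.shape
(5, 5)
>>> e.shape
(11, 7)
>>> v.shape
(23, 23)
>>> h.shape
(7, 11)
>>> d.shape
()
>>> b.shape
(7, 23, 5)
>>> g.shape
(5, 5)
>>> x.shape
(5,)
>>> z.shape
(23, 11, 5)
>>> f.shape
(5, 23, 7)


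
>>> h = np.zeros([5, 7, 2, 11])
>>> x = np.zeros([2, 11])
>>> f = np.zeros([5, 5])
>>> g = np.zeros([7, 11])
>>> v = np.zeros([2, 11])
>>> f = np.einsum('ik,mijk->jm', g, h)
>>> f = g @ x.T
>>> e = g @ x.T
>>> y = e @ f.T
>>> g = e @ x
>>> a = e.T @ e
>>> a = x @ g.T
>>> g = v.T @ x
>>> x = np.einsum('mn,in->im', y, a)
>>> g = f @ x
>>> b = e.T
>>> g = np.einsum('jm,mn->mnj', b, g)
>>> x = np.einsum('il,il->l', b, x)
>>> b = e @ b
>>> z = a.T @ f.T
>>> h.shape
(5, 7, 2, 11)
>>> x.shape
(7,)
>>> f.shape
(7, 2)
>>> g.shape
(7, 7, 2)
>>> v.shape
(2, 11)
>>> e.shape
(7, 2)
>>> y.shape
(7, 7)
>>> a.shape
(2, 7)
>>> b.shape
(7, 7)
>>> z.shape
(7, 7)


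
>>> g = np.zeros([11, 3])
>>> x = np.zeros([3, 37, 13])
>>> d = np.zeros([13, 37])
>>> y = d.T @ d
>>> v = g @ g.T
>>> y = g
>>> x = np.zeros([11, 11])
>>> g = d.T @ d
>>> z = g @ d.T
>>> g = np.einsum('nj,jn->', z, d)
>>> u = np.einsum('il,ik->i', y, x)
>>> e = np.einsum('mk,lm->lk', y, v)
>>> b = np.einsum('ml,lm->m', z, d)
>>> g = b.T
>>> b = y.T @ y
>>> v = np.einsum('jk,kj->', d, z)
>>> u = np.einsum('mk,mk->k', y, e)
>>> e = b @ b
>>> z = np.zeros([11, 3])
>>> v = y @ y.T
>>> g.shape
(37,)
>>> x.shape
(11, 11)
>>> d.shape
(13, 37)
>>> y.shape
(11, 3)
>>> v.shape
(11, 11)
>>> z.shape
(11, 3)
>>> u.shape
(3,)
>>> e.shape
(3, 3)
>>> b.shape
(3, 3)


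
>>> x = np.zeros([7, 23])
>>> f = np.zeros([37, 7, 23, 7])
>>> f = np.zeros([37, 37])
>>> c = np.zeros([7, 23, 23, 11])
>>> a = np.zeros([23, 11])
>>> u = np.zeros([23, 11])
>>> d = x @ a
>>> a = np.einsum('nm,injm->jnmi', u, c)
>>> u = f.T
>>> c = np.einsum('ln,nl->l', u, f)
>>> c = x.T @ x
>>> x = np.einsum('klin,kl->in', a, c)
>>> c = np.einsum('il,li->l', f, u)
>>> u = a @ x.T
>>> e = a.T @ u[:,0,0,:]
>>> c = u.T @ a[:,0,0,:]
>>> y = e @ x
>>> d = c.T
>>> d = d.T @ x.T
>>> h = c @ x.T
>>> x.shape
(11, 7)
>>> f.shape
(37, 37)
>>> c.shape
(11, 11, 23, 7)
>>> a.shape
(23, 23, 11, 7)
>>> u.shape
(23, 23, 11, 11)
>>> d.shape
(11, 11, 23, 11)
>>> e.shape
(7, 11, 23, 11)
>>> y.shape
(7, 11, 23, 7)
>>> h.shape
(11, 11, 23, 11)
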